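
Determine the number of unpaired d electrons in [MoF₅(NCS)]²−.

2 unpaired electrons

Summing ligand charges against the −2 overall charge gives an oxidation state of +4 for molybdenum.
Molybdenum is a group-6 element; Mo(IV) is therefore d².
In an octahedral field the d² configuration is t₂g²e_g⁰ (only one arrangement possible), giving 2 unpaired electrons.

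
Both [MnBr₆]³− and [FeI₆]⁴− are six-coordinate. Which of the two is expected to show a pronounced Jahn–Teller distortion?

[MnBr₆]³−: Ligand charges: each bromide is −1. With an overall charge of −3 the manganese centre must be in the +3 oxidation state. Group 7 minus oxidation state 3 gives a d⁴ configuration. Bromide is a weak-field ligand for a first-row metal, so the complex is high-spin. The t₂g³e_g¹ (high-spin) configuration has an unevenly filled e_g set; the Jahn–Teller theorem predicts a tetragonal distortion (typically axial elongation) to lift the degeneracy.
[FeI₆]⁴−: Ligand charges: each iodide is −1. With an overall charge of −4 the iron centre must be in the +2 oxidation state. Group 8 minus oxidation state 2 gives a d⁶ configuration. Iodide is a weak-field ligand for a first-row metal, so the complex is high-spin. The d⁶ configuration leaves the e_g set evenly filled (or empty) — no strong Jahn–Teller driving force.

[MnBr₆]³−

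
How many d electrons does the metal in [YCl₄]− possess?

Each chloride is −1; balancing the −1 overall charge requires Y(III).
Group 3 minus oxidation state 3 gives a d⁰ configuration.

d⁰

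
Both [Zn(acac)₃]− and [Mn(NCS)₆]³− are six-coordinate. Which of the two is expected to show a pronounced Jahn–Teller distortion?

[Mn(NCS)₆]³−

[Zn(acac)₃]−: Ligand charges: each acetylacetonate is −1. With an overall charge of −1 the zinc centre must be in the +2 oxidation state. Group 12 minus oxidation state 2 gives a d¹⁰ configuration. The d¹⁰ configuration leaves the e_g set evenly filled (or empty) — no strong Jahn–Teller driving force.
[Mn(NCS)₆]³−: Each isothiocyanate is −1; balancing the −3 overall charge requires Mn(III). Manganese is a group-7 element; Mn(III) is therefore d⁴. Isothiocyanate is a weak-field ligand for a first-row metal, so the complex is high-spin. The t₂g³e_g¹ (high-spin) configuration has an unevenly filled e_g set; the Jahn–Teller theorem predicts a tetragonal distortion (typically axial elongation) to lift the degeneracy.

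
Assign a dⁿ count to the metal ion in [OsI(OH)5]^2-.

d⁴

Ligand charges: each iodide is −1; each hydroxide is −1. With an overall charge of −2 the osmium centre must be in the +4 oxidation state.
Os sits in group 8, so the d-electron count is 8 − 4 = 4.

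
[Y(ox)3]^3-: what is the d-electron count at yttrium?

d⁰

Ligand charges: each oxalate is −2. With an overall charge of −3 the yttrium centre must be in the +3 oxidation state.
Y sits in group 3, so the d-electron count is 3 − 3 = 0.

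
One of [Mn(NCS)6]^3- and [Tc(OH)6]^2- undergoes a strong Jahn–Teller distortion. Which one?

[Mn(NCS)6]^3-: Summing ligand charges against the −3 overall charge gives an oxidation state of +3 for manganese. Manganese is a group-7 element; Mn(III) is therefore d⁴. Isothiocyanate is a weak-field ligand for a first-row metal, so the complex is high-spin. The t₂g³e_g¹ (high-spin) configuration has an unevenly filled e_g set; the Jahn–Teller theorem predicts a tetragonal distortion (typically axial elongation) to lift the degeneracy.
[Tc(OH)6]^2-: Summing ligand charges against the −2 overall charge gives an oxidation state of +4 for technetium. Technetium is a group-7 element; Tc(IV) is therefore d³. The d³ configuration leaves the e_g set evenly filled (or empty) — no strong Jahn–Teller driving force.

[Mn(NCS)6]^3-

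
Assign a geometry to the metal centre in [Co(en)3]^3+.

octahedral

Ethylenediamine is neutral; balancing the +3 overall charge requires Co(III).
Co sits in group 9, so the d-electron count is 9 − 3 = 6.
Counting donor atoms: 3×ethylenediamine (bidentate) → 6 donors. Coordination number = 6.
Six donors around a single metal centre give an octahedral coordination sphere.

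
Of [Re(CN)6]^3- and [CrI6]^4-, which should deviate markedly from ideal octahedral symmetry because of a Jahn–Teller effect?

[CrI6]^4-

[Re(CN)6]^3-: Ligand charges: each cyanide is −1. With an overall charge of −3 the rhenium centre must be in the +3 oxidation state. Rhenium is a group-7 element; Re(III) is therefore d⁴. A 5d ion has a large Δₒ and is invariably low-spin. The d⁴ configuration leaves the e_g set evenly filled (or empty) — no strong Jahn–Teller driving force.
[CrI6]^4-: Ligand charges: each iodide is −1. With an overall charge of −4 the chromium centre must be in the +2 oxidation state. Chromium is a group-6 element; Cr(II) is therefore d⁴. Iodide is a weak-field ligand for a first-row metal, so the complex is high-spin. The t₂g³e_g¹ (high-spin) configuration has an unevenly filled e_g set; the Jahn–Teller theorem predicts a tetragonal distortion (typically axial elongation) to lift the degeneracy.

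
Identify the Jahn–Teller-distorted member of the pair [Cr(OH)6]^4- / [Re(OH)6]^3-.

[Cr(OH)6]^4-

[Cr(OH)6]^4-: Ligand charges: each hydroxide is −1. With an overall charge of −4 the chromium centre must be in the +2 oxidation state. Group 6 minus oxidation state 2 gives a d⁴ configuration. Hydroxide is a weak-field ligand for a first-row metal, so the complex is high-spin. The t₂g³e_g¹ (high-spin) configuration has an unevenly filled e_g set; the Jahn–Teller theorem predicts a tetragonal distortion (typically axial elongation) to lift the degeneracy.
[Re(OH)6]^3-: Summing ligand charges against the −3 overall charge gives an oxidation state of +3 for rhenium. Rhenium is a group-7 element; Re(III) is therefore d⁴. A 5d ion has a large Δₒ and is invariably low-spin. The d⁴ configuration leaves the e_g set evenly filled (or empty) — no strong Jahn–Teller driving force.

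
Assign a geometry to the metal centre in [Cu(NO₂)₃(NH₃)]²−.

Summing ligand charges against the −2 overall charge gives an oxidation state of +1 for copper.
Copper is a group-11 element; Cu(I) is therefore d¹⁰.
With 4 monodentate ligands the coordination number is 4.
A d¹⁰ ion has no crystal-field stabilisation preference between square planar and tetrahedral, so four ligands adopt the sterically favoured tetrahedral geometry.

tetrahedral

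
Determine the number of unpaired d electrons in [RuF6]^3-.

Ligand charges: each fluoride is −1. With an overall charge of −3 the ruthenium centre must be in the +3 oxidation state.
Ruthenium is a group-8 element; Ru(III) is therefore d⁵.
The spin state decides the count: a 4d ion has a large Δₒ and is invariably low-spin.
An octahedral low-spin d⁵ ion is t₂g⁵e_g⁰, giving 1 unpaired electron.

1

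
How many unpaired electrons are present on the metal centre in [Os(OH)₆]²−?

2

Summing ligand charges against the −2 overall charge gives an oxidation state of +4 for osmium.
Osmium is a group-8 element; Os(IV) is therefore d⁴.
The spin state decides the count: a 5d ion has a large Δₒ and is invariably low-spin.
An octahedral low-spin d⁴ ion is t₂g⁴e_g⁰, giving 2 unpaired electrons.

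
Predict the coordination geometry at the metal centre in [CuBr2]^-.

Each bromide is −1; balancing the −1 overall charge requires Cu(I).
Cu sits in group 11, so the d-electron count is 11 − 1 = 10.
Coordination number: 2.
A d¹⁰ ion with only two ligands adopts a linear arrangement (sp hybridisation; no CFSE preference).

linear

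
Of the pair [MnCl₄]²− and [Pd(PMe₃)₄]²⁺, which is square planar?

[Pd(PMe₃)₄]²⁺

For [MnCl₄]²−: Ligand charges: each chloride is −1. With an overall charge of −2 the manganese centre must be in the +2 oxidation state. Manganese is a group-7 element; Mn(II) is therefore d⁵. A high-spin d⁵ ion has zero CFSE in either geometry, so four ligands adopt the sterically favoured tetrahedral geometry. → tetrahedral.
For [Pd(PMe₃)₄]²⁺: Trimethylphosphine is neutral; balancing the +2 overall charge requires Pd(II). Pd sits in group 10, so the d-electron count is 10 − 2 = 8. A 4d d⁸ ion has a large crystal-field splitting; square planar leaves the high-energy d_{x²−y²} orbital empty and maximises CFSE. → square planar.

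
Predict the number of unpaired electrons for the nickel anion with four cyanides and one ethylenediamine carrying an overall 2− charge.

2 unpaired electrons

Summing ligand charges against the −2 overall charge gives an oxidation state of +2 for nickel.
Group 10 minus oxidation state 2 gives a d⁸ configuration.
Counting donor atoms: 4×cyanide (monodentate) → 4 donors; 1×ethylenediamine (bidentate) → 2 donors. Coordination number = 6.
In an octahedral field the d⁸ configuration is t₂g⁶e_g² (only one arrangement possible), giving 2 unpaired electrons.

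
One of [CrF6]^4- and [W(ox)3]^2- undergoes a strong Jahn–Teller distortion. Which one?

[CrF6]^4-: Summing ligand charges against the −4 overall charge gives an oxidation state of +2 for chromium. Cr sits in group 6, so the d-electron count is 6 − 2 = 4. Fluoride is a weak-field ligand for a first-row metal, so the complex is high-spin. The t₂g³e_g¹ (high-spin) configuration has an unevenly filled e_g set; the Jahn–Teller theorem predicts a tetragonal distortion (typically axial elongation) to lift the degeneracy.
[W(ox)3]^2-: Summing ligand charges against the −2 overall charge gives an oxidation state of +4 for tungsten. Group 6 minus oxidation state 4 gives a d² configuration. The d² configuration leaves the e_g set evenly filled (or empty) — no strong Jahn–Teller driving force.

[CrF6]^4-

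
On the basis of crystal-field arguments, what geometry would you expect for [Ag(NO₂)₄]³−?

Summing ligand charges against the −3 overall charge gives an oxidation state of +1 for silver.
Ag sits in group 11, so the d-electron count is 11 − 1 = 10.
With 4 monodentate ligands the coordination number is 4.
A d¹⁰ ion has no crystal-field stabilisation preference between square planar and tetrahedral, so four ligands adopt the sterically favoured tetrahedral geometry.

tetrahedral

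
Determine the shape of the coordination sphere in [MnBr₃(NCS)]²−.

tetrahedral

Ligand charges: each bromide is −1; each isothiocyanate is −1. With an overall charge of −2 the manganese centre must be in the +2 oxidation state.
Manganese is a group-7 element; Mn(II) is therefore d⁵.
With 4 monodentate ligands the coordination number is 4.
Bromide and isothiocyanate are weak-field ligands.
A high-spin d⁵ ion has zero CFSE in either geometry, so four ligands adopt the sterically favoured tetrahedral geometry.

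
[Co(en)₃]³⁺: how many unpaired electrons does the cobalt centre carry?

0 unpaired electrons

Ethylenediamine is neutral; balancing the +3 overall charge requires Co(III).
Co sits in group 9, so the d-electron count is 9 − 3 = 6.
Counting donor atoms: 3×ethylenediamine (bidentate) → 6 donors. Coordination number = 6.
The spin state decides the count: Co(III) has an exceptionally large octahedral splitting and is low-spin with essentially every ligand except fluoride.
An octahedral low-spin d⁶ ion is t₂g⁶e_g⁰, giving 0 unpaired electrons.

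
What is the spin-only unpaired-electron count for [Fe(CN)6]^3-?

1 unpaired electron

Ligand charges: each cyanide is −1. With an overall charge of −3 the iron centre must be in the +3 oxidation state.
Iron is a group-8 element; Fe(III) is therefore d⁵.
The spin state decides the count: Cyanide is a strong-field ligand (high in the spectrochemical series) for a first-row metal, so the complex is low-spin.
An octahedral low-spin d⁵ ion is t₂g⁵e_g⁰, giving 1 unpaired electron.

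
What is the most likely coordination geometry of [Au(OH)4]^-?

Ligand charges: each hydroxide is −1. With an overall charge of −1 the gold centre must be in the +3 oxidation state.
Au sits in group 11, so the d-electron count is 11 − 3 = 8.
Coordination number: 4.
A 5d d⁸ ion has a large crystal-field splitting; square planar leaves the high-energy d_{x²−y²} orbital empty and maximises CFSE.

square planar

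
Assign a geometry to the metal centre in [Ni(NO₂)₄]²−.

square planar

Ligand charges: each nitro (N-bound nitrite) is −1. With an overall charge of −2 the nickel centre must be in the +2 oxidation state.
Group 10 minus oxidation state 2 gives a d⁸ configuration.
With 4 monodentate ligands the coordination number is 4.
Nitro (N-bound nitrite) is a strong-field ligand (high in the spectrochemical series).
A 3d d⁸ ion with strong-field ligands gains enough CFSE to favour square planar over tetrahedral.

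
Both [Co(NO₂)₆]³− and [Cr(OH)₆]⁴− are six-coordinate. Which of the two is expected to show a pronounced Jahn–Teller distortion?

[Co(NO₂)₆]³−: Each nitro (N-bound nitrite) is −1; balancing the −3 overall charge requires Co(III). Cobalt is a group-9 element; Co(III) is therefore d⁶. Co(III) has an exceptionally large octahedral splitting and is low-spin with essentially every ligand except fluoride. The d⁶ configuration leaves the e_g set evenly filled (or empty) — no strong Jahn–Teller driving force.
[Cr(OH)₆]⁴−: Summing ligand charges against the −4 overall charge gives an oxidation state of +2 for chromium. Chromium is a group-6 element; Cr(II) is therefore d⁴. Hydroxide is a weak-field ligand for a first-row metal, so the complex is high-spin. The t₂g³e_g¹ (high-spin) configuration has an unevenly filled e_g set; the Jahn–Teller theorem predicts a tetragonal distortion (typically axial elongation) to lift the degeneracy.

[Cr(OH)₆]⁴−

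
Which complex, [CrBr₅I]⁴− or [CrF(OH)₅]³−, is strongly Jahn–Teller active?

[CrBr₅I]⁴−: Each bromide is −1; each iodide is −1; balancing the −4 overall charge requires Cr(II). Cr sits in group 6, so the d-electron count is 6 − 2 = 4. Bromide and iodide are weak-field ligands for a first-row metal, so the complex is high-spin. The t₂g³e_g¹ (high-spin) configuration has an unevenly filled e_g set; the Jahn–Teller theorem predicts a tetragonal distortion (typically axial elongation) to lift the degeneracy.
[CrF(OH)₅]³−: Ligand charges: each fluoride is −1; each hydroxide is −1. With an overall charge of −3 the chromium centre must be in the +3 oxidation state. Chromium is a group-6 element; Cr(III) is therefore d³. The d³ configuration leaves the e_g set evenly filled (or empty) — no strong Jahn–Teller driving force.

[CrBr₅I]⁴−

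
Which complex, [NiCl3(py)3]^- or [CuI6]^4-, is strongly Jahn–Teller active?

[NiCl3(py)3]^-: Each chloride is −1; pyridine is neutral; balancing the −1 overall charge requires Ni(II). Group 10 minus oxidation state 2 gives a d⁸ configuration. The d⁸ configuration leaves the e_g set evenly filled (or empty) — no strong Jahn–Teller driving force.
[CuI6]^4-: Summing ligand charges against the −4 overall charge gives an oxidation state of +2 for copper. Cu sits in group 11, so the d-electron count is 11 − 2 = 9. The t₂g⁶e_g³ configuration has an unevenly filled e_g set; the Jahn–Teller theorem predicts a tetragonal distortion (typically axial elongation) to lift the degeneracy.

[CuI6]^4-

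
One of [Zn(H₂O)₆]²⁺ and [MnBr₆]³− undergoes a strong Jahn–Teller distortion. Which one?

[MnBr₆]³−

[Zn(H₂O)₆]²⁺: Summing ligand charges against the +2 overall charge gives an oxidation state of +2 for zinc. Zn sits in group 12, so the d-electron count is 12 − 2 = 10. The d¹⁰ configuration leaves the e_g set evenly filled (or empty) — no strong Jahn–Teller driving force.
[MnBr₆]³−: Ligand charges: each bromide is −1. With an overall charge of −3 the manganese centre must be in the +3 oxidation state. Mn sits in group 7, so the d-electron count is 7 − 3 = 4. Bromide is a weak-field ligand for a first-row metal, so the complex is high-spin. The t₂g³e_g¹ (high-spin) configuration has an unevenly filled e_g set; the Jahn–Teller theorem predicts a tetragonal distortion (typically axial elongation) to lift the degeneracy.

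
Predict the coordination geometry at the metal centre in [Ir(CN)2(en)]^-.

square planar

Summing ligand charges against the −1 overall charge gives an oxidation state of +1 for iridium.
Ir sits in group 9, so the d-electron count is 9 − 1 = 8.
Counting donor atoms: 2×cyanide (monodentate) → 2 donors; 1×ethylenediamine (bidentate) → 2 donors. Coordination number = 4.
A 5d d⁸ ion has a large crystal-field splitting; square planar leaves the high-energy d_{x²−y²} orbital empty and maximises CFSE.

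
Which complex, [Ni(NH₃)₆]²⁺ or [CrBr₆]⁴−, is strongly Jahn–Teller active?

[Ni(NH₃)₆]²⁺: Ammonia is neutral; balancing the +2 overall charge requires Ni(II). Nickel is a group-10 element; Ni(II) is therefore d⁸. The d⁸ configuration leaves the e_g set evenly filled (or empty) — no strong Jahn–Teller driving force.
[CrBr₆]⁴−: Ligand charges: each bromide is −1. With an overall charge of −4 the chromium centre must be in the +2 oxidation state. Group 6 minus oxidation state 2 gives a d⁴ configuration. Bromide is a weak-field ligand for a first-row metal, so the complex is high-spin. The t₂g³e_g¹ (high-spin) configuration has an unevenly filled e_g set; the Jahn–Teller theorem predicts a tetragonal distortion (typically axial elongation) to lift the degeneracy.

[CrBr₆]⁴−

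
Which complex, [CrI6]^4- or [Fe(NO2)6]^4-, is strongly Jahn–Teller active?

[CrI6]^4-

[CrI6]^4-: Each iodide is −1; balancing the −4 overall charge requires Cr(II). Cr sits in group 6, so the d-electron count is 6 − 2 = 4. Iodide is a weak-field ligand for a first-row metal, so the complex is high-spin. The t₂g³e_g¹ (high-spin) configuration has an unevenly filled e_g set; the Jahn–Teller theorem predicts a tetragonal distortion (typically axial elongation) to lift the degeneracy.
[Fe(NO2)6]^4-: Ligand charges: each nitro (N-bound nitrite) is −1. With an overall charge of −4 the iron centre must be in the +2 oxidation state. Group 8 minus oxidation state 2 gives a d⁶ configuration. Nitro (N-bound nitrite) is a strong-field ligand (high in the spectrochemical series) for a first-row metal, so the complex is low-spin. The d⁶ configuration leaves the e_g set evenly filled (or empty) — no strong Jahn–Teller driving force.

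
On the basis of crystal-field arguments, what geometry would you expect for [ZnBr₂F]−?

trigonal planar

Ligand charges: each bromide is −1; each fluoride is −1. With an overall charge of −1 the zinc centre must be in the +2 oxidation state.
Zn sits in group 12, so the d-electron count is 12 − 2 = 10.
With 3 monodentate ligands the coordination number is 3.
Three ligands around a d¹⁰ centre minimise repulsion in a trigonal-planar arrangement.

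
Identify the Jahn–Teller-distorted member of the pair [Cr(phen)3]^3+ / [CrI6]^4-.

[CrI6]^4-

[Cr(phen)3]^3+: 1,10-phenanthroline is neutral; balancing the +3 overall charge requires Cr(III). Chromium is a group-6 element; Cr(III) is therefore d³. The d³ configuration leaves the e_g set evenly filled (or empty) — no strong Jahn–Teller driving force.
[CrI6]^4-: Summing ligand charges against the −4 overall charge gives an oxidation state of +2 for chromium. Cr sits in group 6, so the d-electron count is 6 − 2 = 4. Iodide is a weak-field ligand for a first-row metal, so the complex is high-spin. The t₂g³e_g¹ (high-spin) configuration has an unevenly filled e_g set; the Jahn–Teller theorem predicts a tetragonal distortion (typically axial elongation) to lift the degeneracy.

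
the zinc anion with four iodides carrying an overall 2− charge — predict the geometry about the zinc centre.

Each iodide is −1; balancing the −2 overall charge requires Zn(II).
Zinc is a group-12 element; Zn(II) is therefore d¹⁰.
With 4 monodentate ligands the coordination number is 4.
A d¹⁰ ion has no crystal-field stabilisation preference between square planar and tetrahedral, so four ligands adopt the sterically favoured tetrahedral geometry.

tetrahedral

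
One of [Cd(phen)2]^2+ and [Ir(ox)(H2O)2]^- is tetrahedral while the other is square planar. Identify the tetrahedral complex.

[Cd(phen)2]^2+

For [Cd(phen)2]^2+: Summing ligand charges against the +2 overall charge gives an oxidation state of +2 for cadmium. Cd sits in group 12, so the d-electron count is 12 − 2 = 10. A d¹⁰ ion has no crystal-field stabilisation preference between square planar and tetrahedral, so four ligands adopt the sterically favoured tetrahedral geometry. → tetrahedral.
For [Ir(ox)(H2O)2]^-: Ligand charges: each oxalate is −2; water is neutral. With an overall charge of −1 the iridium centre must be in the +1 oxidation state. Group 9 minus oxidation state 1 gives a d⁸ configuration. A 5d d⁸ ion has a large crystal-field splitting; square planar leaves the high-energy d_{x²−y²} orbital empty and maximises CFSE. → square planar.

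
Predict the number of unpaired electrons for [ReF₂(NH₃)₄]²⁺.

3

Summing ligand charges against the +2 overall charge gives an oxidation state of +4 for rhenium.
Re sits in group 7, so the d-electron count is 7 − 4 = 3.
In an octahedral field the d³ configuration is t₂g³e_g⁰ (only one arrangement possible), giving 3 unpaired electrons.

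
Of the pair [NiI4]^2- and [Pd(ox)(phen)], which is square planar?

For [NiI4]^2-: Ligand charges: each iodide is −1. With an overall charge of −2 the nickel centre must be in the +2 oxidation state. Nickel is a group-10 element; Ni(II) is therefore d⁸. Iodide is a weak-field ligand. With weak-field ligands the CFSE gain from square planar is small, so a 3d d⁸ ion takes the sterically preferred tetrahedral geometry. → tetrahedral.
For [Pd(ox)(phen)]: Ligand charges: each oxalate is −2; 1,10-phenanthroline is neutral. With an overall charge of 0 the palladium centre must be in the +2 oxidation state. Group 10 minus oxidation state 2 gives a d⁸ configuration. A 4d d⁸ ion has a large crystal-field splitting; square planar leaves the high-energy d_{x²−y²} orbital empty and maximises CFSE. → square planar.

[Pd(ox)(phen)]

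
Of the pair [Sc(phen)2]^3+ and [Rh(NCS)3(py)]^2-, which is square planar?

For [Sc(phen)2]^3+: Ligand charges: 1,10-phenanthroline is neutral. With an overall charge of +3 the scandium centre must be in the +3 oxidation state. Scandium is a group-3 element; Sc(III) is therefore d⁰. A d⁰ ion has no crystal-field stabilisation preference between square planar and tetrahedral, so four ligands adopt the sterically favoured tetrahedral geometry. → tetrahedral.
For [Rh(NCS)3(py)]^2-: Each isothiocyanate is −1; pyridine is neutral; balancing the −2 overall charge requires Rh(I). Rh sits in group 9, so the d-electron count is 9 − 1 = 8. A 4d d⁸ ion has a large crystal-field splitting; square planar leaves the high-energy d_{x²−y²} orbital empty and maximises CFSE. → square planar.

[Rh(NCS)3(py)]^2-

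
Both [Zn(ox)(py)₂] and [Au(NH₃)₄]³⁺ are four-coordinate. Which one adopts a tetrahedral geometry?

[Zn(ox)(py)₂]

For [Zn(ox)(py)₂]: Each oxalate is −2; pyridine is neutral; balancing the 0 overall charge requires Zn(II). Zinc is a group-12 element; Zn(II) is therefore d¹⁰. A d¹⁰ ion has no crystal-field stabilisation preference between square planar and tetrahedral, so four ligands adopt the sterically favoured tetrahedral geometry. → tetrahedral.
For [Au(NH₃)₄]³⁺: Summing ligand charges against the +3 overall charge gives an oxidation state of +3 for gold. Gold is a group-11 element; Au(III) is therefore d⁸. A 5d d⁸ ion has a large crystal-field splitting; square planar leaves the high-energy d_{x²−y²} orbital empty and maximises CFSE. → square planar.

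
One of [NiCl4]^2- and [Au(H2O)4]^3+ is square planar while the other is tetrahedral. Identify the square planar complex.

For [NiCl4]^2-: Ligand charges: each chloride is −1. With an overall charge of −2 the nickel centre must be in the +2 oxidation state. Ni sits in group 10, so the d-electron count is 10 − 2 = 8. Chloride is a weak-field ligand. With weak-field ligands the CFSE gain from square planar is small, so a 3d d⁸ ion takes the sterically preferred tetrahedral geometry. → tetrahedral.
For [Au(H2O)4]^3+: Ligand charges: water is neutral. With an overall charge of +3 the gold centre must be in the +3 oxidation state. Gold is a group-11 element; Au(III) is therefore d⁸. A 5d d⁸ ion has a large crystal-field splitting; square planar leaves the high-energy d_{x²−y²} orbital empty and maximises CFSE. → square planar.

[Au(H2O)4]^3+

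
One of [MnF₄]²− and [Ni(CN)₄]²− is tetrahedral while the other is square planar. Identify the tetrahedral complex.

[MnF₄]²−

For [MnF₄]²−: Ligand charges: each fluoride is −1. With an overall charge of −2 the manganese centre must be in the +2 oxidation state. Mn sits in group 7, so the d-electron count is 7 − 2 = 5. A high-spin d⁵ ion has zero CFSE in either geometry, so four ligands adopt the sterically favoured tetrahedral geometry. → tetrahedral.
For [Ni(CN)₄]²−: Each cyanide is −1; balancing the −2 overall charge requires Ni(II). Ni sits in group 10, so the d-electron count is 10 − 2 = 8. Cyanide is a strong-field ligand (high in the spectrochemical series). A 3d d⁸ ion with strong-field ligands gains enough CFSE to favour square planar over tetrahedral. → square planar.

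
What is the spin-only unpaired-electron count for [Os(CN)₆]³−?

1 unpaired electron

Summing ligand charges against the −3 overall charge gives an oxidation state of +3 for osmium.
Group 8 minus oxidation state 3 gives a d⁵ configuration.
The spin state decides the count: a 5d ion has a large Δₒ and is invariably low-spin.
An octahedral low-spin d⁵ ion is t₂g⁵e_g⁰, giving 1 unpaired electron.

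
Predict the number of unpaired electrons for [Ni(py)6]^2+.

2

Summing ligand charges against the +2 overall charge gives an oxidation state of +2 for nickel.
Group 10 minus oxidation state 2 gives a d⁸ configuration.
In an octahedral field the d⁸ configuration is t₂g⁶e_g² (only one arrangement possible), giving 2 unpaired electrons.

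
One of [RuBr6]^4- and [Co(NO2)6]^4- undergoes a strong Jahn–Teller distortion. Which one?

[RuBr6]^4-: Ligand charges: each bromide is −1. With an overall charge of −4 the ruthenium centre must be in the +2 oxidation state. Group 8 minus oxidation state 2 gives a d⁶ configuration. A 4d ion has a large Δₒ and is invariably low-spin. The d⁶ configuration leaves the e_g set evenly filled (or empty) — no strong Jahn–Teller driving force.
[Co(NO2)6]^4-: Each nitro (N-bound nitrite) is −1; balancing the −4 overall charge requires Co(II). Co sits in group 9, so the d-electron count is 9 − 2 = 7. Nitro (N-bound nitrite) is a strong-field ligand (high in the spectrochemical series) for a first-row metal, so the complex is low-spin. The t₂g⁶e_g¹ (low-spin) configuration has an unevenly filled e_g set; the Jahn–Teller theorem predicts a tetragonal distortion (typically axial elongation) to lift the degeneracy.

[Co(NO2)6]^4-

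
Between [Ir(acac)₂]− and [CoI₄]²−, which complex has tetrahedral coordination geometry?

For [Ir(acac)₂]−: Ligand charges: each acetylacetonate is −1. With an overall charge of −1 the iridium centre must be in the +1 oxidation state. Iridium is a group-9 element; Ir(I) is therefore d⁸. A 5d d⁸ ion has a large crystal-field splitting; square planar leaves the high-energy d_{x²−y²} orbital empty and maximises CFSE. → square planar.
For [CoI₄]²−: Each iodide is −1; balancing the −2 overall charge requires Co(II). Cobalt is a group-9 element; Co(II) is therefore d⁷. For a high-spin 3d d⁷ ion with weak-field ligands the small Δₜ gives little square-planar CFSE advantage, so four ligands adopt the sterically favoured tetrahedral geometry. → tetrahedral.

[CoI₄]²−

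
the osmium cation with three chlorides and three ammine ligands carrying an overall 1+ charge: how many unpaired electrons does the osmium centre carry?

2

Ligand charges: each chloride is −1; ammonia is neutral. With an overall charge of +1 the osmium centre must be in the +4 oxidation state.
Os sits in group 8, so the d-electron count is 8 − 4 = 4.
The spin state decides the count: a 5d ion has a large Δₒ and is invariably low-spin.
An octahedral low-spin d⁴ ion is t₂g⁴e_g⁰, giving 2 unpaired electrons.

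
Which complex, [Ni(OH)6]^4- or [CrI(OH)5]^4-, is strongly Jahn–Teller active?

[CrI(OH)5]^4-

[Ni(OH)6]^4-: Each hydroxide is −1; balancing the −4 overall charge requires Ni(II). Nickel is a group-10 element; Ni(II) is therefore d⁸. The d⁸ configuration leaves the e_g set evenly filled (or empty) — no strong Jahn–Teller driving force.
[CrI(OH)5]^4-: Ligand charges: each iodide is −1; each hydroxide is −1. With an overall charge of −4 the chromium centre must be in the +2 oxidation state. Group 6 minus oxidation state 2 gives a d⁴ configuration. Hydroxide and iodide are weak-field ligands for a first-row metal, so the complex is high-spin. The t₂g³e_g¹ (high-spin) configuration has an unevenly filled e_g set; the Jahn–Teller theorem predicts a tetragonal distortion (typically axial elongation) to lift the degeneracy.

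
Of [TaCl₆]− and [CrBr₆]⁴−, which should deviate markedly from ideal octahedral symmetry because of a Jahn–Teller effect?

[CrBr₆]⁴−

[TaCl₆]−: Each chloride is −1; balancing the −1 overall charge requires Ta(V). Group 5 minus oxidation state 5 gives a d⁰ configuration. The d⁰ configuration leaves the e_g set evenly filled (or empty) — no strong Jahn–Teller driving force.
[CrBr₆]⁴−: Each bromide is −1; balancing the −4 overall charge requires Cr(II). Chromium is a group-6 element; Cr(II) is therefore d⁴. Bromide is a weak-field ligand for a first-row metal, so the complex is high-spin. The t₂g³e_g¹ (high-spin) configuration has an unevenly filled e_g set; the Jahn–Teller theorem predicts a tetragonal distortion (typically axial elongation) to lift the degeneracy.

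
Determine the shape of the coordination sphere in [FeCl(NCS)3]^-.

tetrahedral

Ligand charges: each chloride is −1; each isothiocyanate is −1. With an overall charge of −1 the iron centre must be in the +3 oxidation state.
Group 8 minus oxidation state 3 gives a d⁵ configuration.
Coordination number: 4.
Chloride and isothiocyanate are weak-field ligands.
A high-spin d⁵ ion has zero CFSE in either geometry, so four ligands adopt the sterically favoured tetrahedral geometry.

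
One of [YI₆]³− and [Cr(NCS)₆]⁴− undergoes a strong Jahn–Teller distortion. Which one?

[Cr(NCS)₆]⁴−

[YI₆]³−: Each iodide is −1; balancing the −3 overall charge requires Y(III). Y sits in group 3, so the d-electron count is 3 − 3 = 0. The d⁰ configuration leaves the e_g set evenly filled (or empty) — no strong Jahn–Teller driving force.
[Cr(NCS)₆]⁴−: Ligand charges: each isothiocyanate is −1. With an overall charge of −4 the chromium centre must be in the +2 oxidation state. Cr sits in group 6, so the d-electron count is 6 − 2 = 4. Isothiocyanate is a weak-field ligand for a first-row metal, so the complex is high-spin. The t₂g³e_g¹ (high-spin) configuration has an unevenly filled e_g set; the Jahn–Teller theorem predicts a tetragonal distortion (typically axial elongation) to lift the degeneracy.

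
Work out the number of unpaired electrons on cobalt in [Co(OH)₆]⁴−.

Summing ligand charges against the −4 overall charge gives an oxidation state of +2 for cobalt.
Cobalt is a group-9 element; Co(II) is therefore d⁷.
The spin state decides the count: Hydroxide is a weak-field ligand for a first-row metal, so the complex is high-spin.
An octahedral high-spin d⁷ ion is t₂g⁵e_g², giving 3 unpaired electrons.

3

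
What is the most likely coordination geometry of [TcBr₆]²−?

octahedral

Ligand charges: each bromide is −1. With an overall charge of −2 the technetium centre must be in the +4 oxidation state.
Group 7 minus oxidation state 4 gives a d³ configuration.
With 6 monodentate ligands the coordination number is 6.
Six donors around a single metal centre give an octahedral coordination sphere.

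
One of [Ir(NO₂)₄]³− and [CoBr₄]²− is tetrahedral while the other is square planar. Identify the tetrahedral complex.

For [Ir(NO₂)₄]³−: Summing ligand charges against the −3 overall charge gives an oxidation state of +1 for iridium. Group 9 minus oxidation state 1 gives a d⁸ configuration. A 5d d⁸ ion has a large crystal-field splitting; square planar leaves the high-energy d_{x²−y²} orbital empty and maximises CFSE. → square planar.
For [CoBr₄]²−: Ligand charges: each bromide is −1. With an overall charge of −2 the cobalt centre must be in the +2 oxidation state. Co sits in group 9, so the d-electron count is 9 − 2 = 7. For a high-spin 3d d⁷ ion with weak-field ligands the small Δₜ gives little square-planar CFSE advantage, so four ligands adopt the sterically favoured tetrahedral geometry. → tetrahedral.

[CoBr₄]²−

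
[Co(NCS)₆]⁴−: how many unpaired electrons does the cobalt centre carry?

Ligand charges: each isothiocyanate is −1. With an overall charge of −4 the cobalt centre must be in the +2 oxidation state.
Group 9 minus oxidation state 2 gives a d⁷ configuration.
The spin state decides the count: Isothiocyanate is a weak-field ligand for a first-row metal, so the complex is high-spin.
An octahedral high-spin d⁷ ion is t₂g⁵e_g², giving 3 unpaired electrons.

3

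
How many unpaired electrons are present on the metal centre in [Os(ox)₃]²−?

Summing ligand charges against the −2 overall charge gives an oxidation state of +4 for osmium.
Osmium is a group-8 element; Os(IV) is therefore d⁴.
Counting donor atoms: 3×oxalate (bidentate) → 6 donors. Coordination number = 6.
The spin state decides the count: a 5d ion has a large Δₒ and is invariably low-spin.
An octahedral low-spin d⁴ ion is t₂g⁴e_g⁰, giving 2 unpaired electrons.

2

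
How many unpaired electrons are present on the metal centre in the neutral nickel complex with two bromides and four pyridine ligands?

Each bromide is −1; pyridine is neutral; balancing the 0 overall charge requires Ni(II).
Group 10 minus oxidation state 2 gives a d⁸ configuration.
In an octahedral field the d⁸ configuration is t₂g⁶e_g² (only one arrangement possible), giving 2 unpaired electrons.

2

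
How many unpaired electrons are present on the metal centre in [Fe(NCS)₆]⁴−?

Summing ligand charges against the −4 overall charge gives an oxidation state of +2 for iron.
Fe sits in group 8, so the d-electron count is 8 − 2 = 6.
The spin state decides the count: Isothiocyanate is a weak-field ligand for a first-row metal, so the complex is high-spin.
An octahedral high-spin d⁶ ion is t₂g⁴e_g², giving 4 unpaired electrons.

4 unpaired electrons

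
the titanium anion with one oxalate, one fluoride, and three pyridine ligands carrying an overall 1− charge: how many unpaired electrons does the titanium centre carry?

2

Summing ligand charges against the −1 overall charge gives an oxidation state of +2 for titanium.
Titanium is a group-4 element; Ti(II) is therefore d².
Counting donor atoms: 1×oxalate (bidentate) → 2 donors; 1×fluoride (monodentate) → 1 donor; 3×pyridine (monodentate) → 3 donors. Coordination number = 6.
In an octahedral field the d² configuration is t₂g²e_g⁰ (only one arrangement possible), giving 2 unpaired electrons.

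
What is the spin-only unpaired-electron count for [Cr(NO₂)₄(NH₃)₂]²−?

Summing ligand charges against the −2 overall charge gives an oxidation state of +2 for chromium.
Chromium is a group-6 element; Cr(II) is therefore d⁴.
The spin state decides the count: Nitro (N-bound nitrite) is a strong-field ligand (high in the spectrochemical series) for a first-row metal, so the complex is low-spin.
An octahedral low-spin d⁴ ion is t₂g⁴e_g⁰, giving 2 unpaired electrons.

2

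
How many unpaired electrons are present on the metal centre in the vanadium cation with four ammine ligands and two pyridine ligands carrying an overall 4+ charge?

1

Ammonia is neutral; pyridine is neutral; balancing the +4 overall charge requires V(IV).
Group 5 minus oxidation state 4 gives a d¹ configuration.
In an octahedral field the d¹ configuration is t₂g¹e_g⁰ (only one arrangement possible), giving 1 unpaired electron.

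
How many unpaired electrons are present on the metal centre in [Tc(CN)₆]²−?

3 unpaired electrons

Summing ligand charges against the −2 overall charge gives an oxidation state of +4 for technetium.
Tc sits in group 7, so the d-electron count is 7 − 4 = 3.
In an octahedral field the d³ configuration is t₂g³e_g⁰ (only one arrangement possible), giving 3 unpaired electrons.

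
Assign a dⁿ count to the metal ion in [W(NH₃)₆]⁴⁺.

d2

Ammonia is neutral; balancing the +4 overall charge requires W(IV).
Tungsten is a group-6 element; W(IV) is therefore d².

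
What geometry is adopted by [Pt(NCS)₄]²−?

square planar

Summing ligand charges against the −2 overall charge gives an oxidation state of +2 for platinum.
Platinum is a group-10 element; Pt(II) is therefore d⁸.
Coordination number: 4.
A 5d d⁸ ion has a large crystal-field splitting; square planar leaves the high-energy d_{x²−y²} orbital empty and maximises CFSE.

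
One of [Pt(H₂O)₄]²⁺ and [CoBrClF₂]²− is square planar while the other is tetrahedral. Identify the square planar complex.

[Pt(H₂O)₄]²⁺

For [Pt(H₂O)₄]²⁺: Summing ligand charges against the +2 overall charge gives an oxidation state of +2 for platinum. Platinum is a group-10 element; Pt(II) is therefore d⁸. A 5d d⁸ ion has a large crystal-field splitting; square planar leaves the high-energy d_{x²−y²} orbital empty and maximises CFSE. → square planar.
For [CoBrClF₂]²−: Summing ligand charges against the −2 overall charge gives an oxidation state of +2 for cobalt. Co sits in group 9, so the d-electron count is 9 − 2 = 7. For a high-spin 3d d⁷ ion with weak-field ligands the small Δₜ gives little square-planar CFSE advantage, so four ligands adopt the sterically favoured tetrahedral geometry. → tetrahedral.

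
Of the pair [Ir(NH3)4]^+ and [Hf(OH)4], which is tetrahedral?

[Hf(OH)4]

For [Ir(NH3)4]^+: Ammonia is neutral; balancing the +1 overall charge requires Ir(I). Group 9 minus oxidation state 1 gives a d⁸ configuration. A 5d d⁸ ion has a large crystal-field splitting; square planar leaves the high-energy d_{x²−y²} orbital empty and maximises CFSE. → square planar.
For [Hf(OH)4]: Summing ligand charges against the 0 overall charge gives an oxidation state of +4 for hafnium. Hf sits in group 4, so the d-electron count is 4 − 4 = 0. A d⁰ ion has no crystal-field stabilisation preference between square planar and tetrahedral, so four ligands adopt the sterically favoured tetrahedral geometry. → tetrahedral.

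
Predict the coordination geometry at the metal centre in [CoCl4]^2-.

tetrahedral

Each chloride is −1; balancing the −2 overall charge requires Co(II).
Cobalt is a group-9 element; Co(II) is therefore d⁷.
With 4 monodentate ligands the coordination number is 4.
Chloride is a weak-field ligand.
For a high-spin 3d d⁷ ion with weak-field ligands the small Δₜ gives little square-planar CFSE advantage, so four ligands adopt the sterically favoured tetrahedral geometry.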